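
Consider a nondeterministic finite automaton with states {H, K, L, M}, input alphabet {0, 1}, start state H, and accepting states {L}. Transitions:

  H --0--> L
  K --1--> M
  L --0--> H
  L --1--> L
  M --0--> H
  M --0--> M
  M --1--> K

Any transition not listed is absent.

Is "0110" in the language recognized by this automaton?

No

Start in {H}.
Read '0': H→{L}; now {L}.
Read '1': L→{L}; now {L}.
Read '1': L→{L}; now {L}.
Read '0': L→{H}; now {H}.
The final set {H} contains no accepting state.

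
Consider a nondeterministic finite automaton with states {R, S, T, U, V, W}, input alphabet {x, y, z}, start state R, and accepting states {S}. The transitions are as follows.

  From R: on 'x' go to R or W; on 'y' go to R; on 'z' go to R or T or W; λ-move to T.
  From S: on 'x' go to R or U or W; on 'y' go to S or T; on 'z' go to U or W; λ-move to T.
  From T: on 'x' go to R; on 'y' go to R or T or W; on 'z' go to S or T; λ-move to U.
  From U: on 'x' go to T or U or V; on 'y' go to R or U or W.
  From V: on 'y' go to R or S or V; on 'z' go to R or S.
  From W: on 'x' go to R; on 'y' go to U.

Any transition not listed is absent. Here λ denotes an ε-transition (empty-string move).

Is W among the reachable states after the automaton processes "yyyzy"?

Yes

Start: ε-closure({R}) = {R, T, U}.
Read 'y': {R, T, U} → {R, T, U, W}.
Read 'y': {R, T, U, W} → {R, T, U, W}.
Read 'y': {R, T, U, W} → {R, T, U, W}.
Read 'z': {R, T, U, W} → {R, S, T, U, W}.
Read 'y': {R, S, T, U, W} → {R, S, T, U, W}.
State W is in {R, S, T, U, W}.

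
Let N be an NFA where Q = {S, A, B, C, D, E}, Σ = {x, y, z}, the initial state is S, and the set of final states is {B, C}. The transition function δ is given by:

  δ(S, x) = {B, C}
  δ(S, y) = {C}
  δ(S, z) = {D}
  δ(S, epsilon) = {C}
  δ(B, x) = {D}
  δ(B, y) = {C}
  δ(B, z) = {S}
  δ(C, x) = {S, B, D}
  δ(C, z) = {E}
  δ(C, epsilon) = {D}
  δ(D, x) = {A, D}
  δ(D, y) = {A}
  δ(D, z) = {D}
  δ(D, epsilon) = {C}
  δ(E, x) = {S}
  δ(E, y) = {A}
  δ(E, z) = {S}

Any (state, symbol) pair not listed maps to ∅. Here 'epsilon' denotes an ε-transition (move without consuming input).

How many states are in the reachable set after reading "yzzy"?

Start: ε-closure({S}) = {S, C, D}.
Read 'y': {S, C, D} → {A, C, D}.
Read 'z': {A, C, D} → {C, D, E}.
Read 'z': {C, D, E} → {S, C, D, E}.
Read 'y': {S, C, D, E} → {A, C, D}.
That set has 3 states.

3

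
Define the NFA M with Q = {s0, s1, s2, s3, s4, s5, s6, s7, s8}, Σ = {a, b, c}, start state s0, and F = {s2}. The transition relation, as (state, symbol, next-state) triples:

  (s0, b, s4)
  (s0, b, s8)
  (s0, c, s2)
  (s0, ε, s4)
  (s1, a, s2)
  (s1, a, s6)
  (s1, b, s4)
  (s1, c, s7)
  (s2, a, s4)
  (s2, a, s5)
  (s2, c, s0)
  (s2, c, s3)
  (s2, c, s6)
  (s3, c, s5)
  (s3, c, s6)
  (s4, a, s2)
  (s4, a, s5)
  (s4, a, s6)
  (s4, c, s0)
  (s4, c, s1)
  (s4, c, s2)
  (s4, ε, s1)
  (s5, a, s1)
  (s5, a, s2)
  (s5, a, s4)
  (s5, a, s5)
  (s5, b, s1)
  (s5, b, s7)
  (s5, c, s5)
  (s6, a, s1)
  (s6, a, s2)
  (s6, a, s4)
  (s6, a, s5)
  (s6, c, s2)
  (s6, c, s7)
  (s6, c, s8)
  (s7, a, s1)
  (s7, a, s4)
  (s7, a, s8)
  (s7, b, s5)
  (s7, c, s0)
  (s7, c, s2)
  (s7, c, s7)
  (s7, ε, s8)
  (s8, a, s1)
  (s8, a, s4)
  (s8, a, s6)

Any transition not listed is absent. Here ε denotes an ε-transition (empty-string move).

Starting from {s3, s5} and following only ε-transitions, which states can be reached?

Begin with {s3, s5}.
No ε-moves leave this set, so the closure equals the set itself.

{s3, s5}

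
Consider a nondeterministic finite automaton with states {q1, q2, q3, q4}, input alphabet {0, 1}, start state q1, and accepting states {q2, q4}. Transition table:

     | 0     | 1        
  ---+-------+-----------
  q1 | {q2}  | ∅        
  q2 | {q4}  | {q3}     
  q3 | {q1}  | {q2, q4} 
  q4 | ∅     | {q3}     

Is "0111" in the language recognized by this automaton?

No

Start in {q1}.
Read '0': {q1} → {q2}.
Read '1': {q2} → {q3}.
Read '1': {q3} → {q2, q4}.
Read '1': {q2, q4} → {q3}.
The final set {q3} contains no accepting state.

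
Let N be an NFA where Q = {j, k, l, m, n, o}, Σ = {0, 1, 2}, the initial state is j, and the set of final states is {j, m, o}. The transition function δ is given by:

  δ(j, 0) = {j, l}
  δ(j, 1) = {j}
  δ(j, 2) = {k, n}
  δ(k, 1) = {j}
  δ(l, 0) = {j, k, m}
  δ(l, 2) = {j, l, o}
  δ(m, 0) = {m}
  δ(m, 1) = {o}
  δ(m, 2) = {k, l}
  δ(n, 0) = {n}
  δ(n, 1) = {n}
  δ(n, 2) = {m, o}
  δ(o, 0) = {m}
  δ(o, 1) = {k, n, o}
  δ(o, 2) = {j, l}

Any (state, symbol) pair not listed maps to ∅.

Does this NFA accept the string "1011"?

Yes

Start in {j}.
Read '1': {j} → {j}.
Read '0': {j} → {j, l}.
Read '1': {j, l} → {j}.
Read '1': {j} → {j}.
The final set {j} contains the accepting state j.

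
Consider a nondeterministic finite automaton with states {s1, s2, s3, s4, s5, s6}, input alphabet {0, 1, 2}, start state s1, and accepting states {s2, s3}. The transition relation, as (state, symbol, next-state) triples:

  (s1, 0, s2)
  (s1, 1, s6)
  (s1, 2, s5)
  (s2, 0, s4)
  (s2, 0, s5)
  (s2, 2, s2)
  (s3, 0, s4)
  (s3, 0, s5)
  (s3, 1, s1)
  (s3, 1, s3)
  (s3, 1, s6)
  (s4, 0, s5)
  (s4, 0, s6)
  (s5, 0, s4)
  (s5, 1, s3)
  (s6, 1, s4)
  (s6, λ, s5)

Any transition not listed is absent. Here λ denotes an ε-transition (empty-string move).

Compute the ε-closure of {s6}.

Begin with {s6}.
ε-move s6 → s5; add s5.

{s5, s6}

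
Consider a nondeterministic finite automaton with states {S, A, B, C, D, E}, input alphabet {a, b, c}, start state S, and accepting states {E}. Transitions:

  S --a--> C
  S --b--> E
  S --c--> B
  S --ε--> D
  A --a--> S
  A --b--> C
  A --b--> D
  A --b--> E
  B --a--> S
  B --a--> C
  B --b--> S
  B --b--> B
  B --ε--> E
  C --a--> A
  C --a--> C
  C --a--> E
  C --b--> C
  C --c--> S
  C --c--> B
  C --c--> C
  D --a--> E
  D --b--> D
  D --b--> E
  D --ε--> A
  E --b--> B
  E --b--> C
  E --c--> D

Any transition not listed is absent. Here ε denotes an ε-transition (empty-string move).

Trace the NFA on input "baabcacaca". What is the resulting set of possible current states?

{S, A, C, D, E}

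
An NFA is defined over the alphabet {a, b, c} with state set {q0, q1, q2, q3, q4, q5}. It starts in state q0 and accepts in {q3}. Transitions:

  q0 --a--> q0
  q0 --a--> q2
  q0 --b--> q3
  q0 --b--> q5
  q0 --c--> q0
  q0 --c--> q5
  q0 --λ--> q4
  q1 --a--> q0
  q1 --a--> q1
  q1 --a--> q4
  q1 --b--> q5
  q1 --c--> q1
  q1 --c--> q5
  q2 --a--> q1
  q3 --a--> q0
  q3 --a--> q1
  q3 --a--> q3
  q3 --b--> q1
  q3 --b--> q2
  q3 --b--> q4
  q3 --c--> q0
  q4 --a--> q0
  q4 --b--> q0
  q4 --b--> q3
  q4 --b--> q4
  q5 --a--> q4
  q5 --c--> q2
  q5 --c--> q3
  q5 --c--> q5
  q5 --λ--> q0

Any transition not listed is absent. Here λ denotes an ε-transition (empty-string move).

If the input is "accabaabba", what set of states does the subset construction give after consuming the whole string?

Start: ε-closure({q0}) = {q0, q4}.
Read 'a': {q0, q4} → {q0, q2, q4}.
Read 'c': {q0, q2, q4} → {q0, q4, q5}.
Read 'c': {q0, q4, q5} → {q0, q2, q3, q4, q5}.
Read 'a': {q0, q2, q3, q4, q5} → {q0, q1, q2, q3, q4}.
Read 'b': {q0, q1, q2, q3, q4} → {q0, q1, q2, q3, q4, q5}.
Read 'a': {q0, q1, q2, q3, q4, q5} → {q0, q1, q2, q3, q4}.
Read 'a': {q0, q1, q2, q3, q4} → {q0, q1, q2, q3, q4}.
Read 'b': {q0, q1, q2, q3, q4} → {q0, q1, q2, q3, q4, q5}.
Read 'b': {q0, q1, q2, q3, q4, q5} → {q0, q1, q2, q3, q4, q5}.
Read 'a': {q0, q1, q2, q3, q4, q5} → {q0, q1, q2, q3, q4}.

{q0, q1, q2, q3, q4}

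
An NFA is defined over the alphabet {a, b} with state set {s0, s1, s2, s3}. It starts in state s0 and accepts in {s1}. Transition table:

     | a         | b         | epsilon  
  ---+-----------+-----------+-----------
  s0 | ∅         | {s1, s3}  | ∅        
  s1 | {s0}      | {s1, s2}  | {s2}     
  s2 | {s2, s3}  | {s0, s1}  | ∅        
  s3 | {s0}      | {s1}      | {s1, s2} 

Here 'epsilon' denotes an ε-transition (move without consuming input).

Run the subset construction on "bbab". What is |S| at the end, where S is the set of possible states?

Start in {s0}.
Read 'b': {s0} → {s1, s2, s3}.
Read 'b': {s1, s2, s3} → {s0, s1, s2}.
Read 'a': {s0, s1, s2} → {s0, s1, s2, s3}.
Read 'b': {s0, s1, s2, s3} → {s0, s1, s2, s3}.
That set has 4 states.

4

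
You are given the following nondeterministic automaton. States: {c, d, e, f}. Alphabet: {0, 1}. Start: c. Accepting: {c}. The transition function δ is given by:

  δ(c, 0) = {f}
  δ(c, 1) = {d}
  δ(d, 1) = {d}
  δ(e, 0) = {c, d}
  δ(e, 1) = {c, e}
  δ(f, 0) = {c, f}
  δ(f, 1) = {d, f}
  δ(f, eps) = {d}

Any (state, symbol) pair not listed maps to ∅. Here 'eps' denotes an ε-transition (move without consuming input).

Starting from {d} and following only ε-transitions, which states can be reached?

{d}

Begin with {d}.
No ε-moves leave this set, so the closure equals the set itself.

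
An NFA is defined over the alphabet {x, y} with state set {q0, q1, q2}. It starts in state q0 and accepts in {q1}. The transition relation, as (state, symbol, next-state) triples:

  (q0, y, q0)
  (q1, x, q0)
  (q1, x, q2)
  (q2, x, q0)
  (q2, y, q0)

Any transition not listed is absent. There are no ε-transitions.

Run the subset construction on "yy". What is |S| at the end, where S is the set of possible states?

1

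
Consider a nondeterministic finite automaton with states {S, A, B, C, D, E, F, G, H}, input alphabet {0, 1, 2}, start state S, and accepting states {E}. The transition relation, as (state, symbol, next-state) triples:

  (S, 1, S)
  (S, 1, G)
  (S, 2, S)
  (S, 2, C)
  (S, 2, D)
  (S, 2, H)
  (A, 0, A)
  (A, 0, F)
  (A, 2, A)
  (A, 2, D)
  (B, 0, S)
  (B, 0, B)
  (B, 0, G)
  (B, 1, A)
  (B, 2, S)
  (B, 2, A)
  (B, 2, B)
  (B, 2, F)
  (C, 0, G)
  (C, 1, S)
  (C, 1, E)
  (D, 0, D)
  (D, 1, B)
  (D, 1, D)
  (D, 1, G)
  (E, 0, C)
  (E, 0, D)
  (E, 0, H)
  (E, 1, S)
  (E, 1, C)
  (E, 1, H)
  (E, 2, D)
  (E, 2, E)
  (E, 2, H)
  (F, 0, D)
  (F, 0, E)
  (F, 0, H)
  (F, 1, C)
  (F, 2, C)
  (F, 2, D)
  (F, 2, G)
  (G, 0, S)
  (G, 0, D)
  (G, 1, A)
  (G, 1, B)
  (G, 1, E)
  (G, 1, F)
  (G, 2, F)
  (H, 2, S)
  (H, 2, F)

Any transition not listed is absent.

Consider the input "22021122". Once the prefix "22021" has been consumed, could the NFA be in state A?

No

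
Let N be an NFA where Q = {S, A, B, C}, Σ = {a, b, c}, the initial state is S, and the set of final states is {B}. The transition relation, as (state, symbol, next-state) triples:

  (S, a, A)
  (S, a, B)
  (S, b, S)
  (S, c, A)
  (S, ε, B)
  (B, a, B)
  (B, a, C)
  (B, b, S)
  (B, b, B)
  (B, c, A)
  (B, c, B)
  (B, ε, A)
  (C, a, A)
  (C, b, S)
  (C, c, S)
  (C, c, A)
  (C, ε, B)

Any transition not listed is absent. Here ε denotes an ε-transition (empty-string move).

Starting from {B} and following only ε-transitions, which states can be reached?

{A, B}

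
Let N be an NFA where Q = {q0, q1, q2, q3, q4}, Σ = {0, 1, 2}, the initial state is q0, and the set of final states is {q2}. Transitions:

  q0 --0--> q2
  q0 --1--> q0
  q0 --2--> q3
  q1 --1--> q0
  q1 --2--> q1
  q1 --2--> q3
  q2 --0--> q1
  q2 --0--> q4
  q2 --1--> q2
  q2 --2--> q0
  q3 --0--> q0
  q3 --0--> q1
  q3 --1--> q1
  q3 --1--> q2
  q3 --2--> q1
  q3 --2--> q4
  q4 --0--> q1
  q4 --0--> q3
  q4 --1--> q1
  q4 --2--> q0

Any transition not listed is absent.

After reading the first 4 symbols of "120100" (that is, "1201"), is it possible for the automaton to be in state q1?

Start in {q0}.
Read '1': q0→{q0}; now {q0}.
Read '2': q0→{q3}; now {q3}.
Read '0': q3→{q0, q1}; now {q0, q1}.
Read '1': q0→{q0}, q1→{q0}; now {q0}.
State q1 is not in {q0}.

No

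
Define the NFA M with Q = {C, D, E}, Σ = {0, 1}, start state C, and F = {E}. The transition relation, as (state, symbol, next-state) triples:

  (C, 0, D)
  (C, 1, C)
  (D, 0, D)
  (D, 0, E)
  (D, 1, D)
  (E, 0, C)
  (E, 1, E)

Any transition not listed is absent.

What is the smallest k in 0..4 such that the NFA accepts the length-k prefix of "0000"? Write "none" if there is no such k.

Start in {C}.
Read '0': C→{D}; now {D}.
Read '0': D→{D, E}; now {D, E}.
None of the earlier sets intersect F, but {D, E} does.

2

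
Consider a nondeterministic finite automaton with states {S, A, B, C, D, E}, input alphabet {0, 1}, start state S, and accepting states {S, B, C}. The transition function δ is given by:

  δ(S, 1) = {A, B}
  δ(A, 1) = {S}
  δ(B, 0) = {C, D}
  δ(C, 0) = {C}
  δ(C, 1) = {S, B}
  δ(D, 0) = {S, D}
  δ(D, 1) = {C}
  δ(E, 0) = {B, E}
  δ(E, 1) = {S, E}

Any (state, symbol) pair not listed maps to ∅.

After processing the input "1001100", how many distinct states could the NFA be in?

3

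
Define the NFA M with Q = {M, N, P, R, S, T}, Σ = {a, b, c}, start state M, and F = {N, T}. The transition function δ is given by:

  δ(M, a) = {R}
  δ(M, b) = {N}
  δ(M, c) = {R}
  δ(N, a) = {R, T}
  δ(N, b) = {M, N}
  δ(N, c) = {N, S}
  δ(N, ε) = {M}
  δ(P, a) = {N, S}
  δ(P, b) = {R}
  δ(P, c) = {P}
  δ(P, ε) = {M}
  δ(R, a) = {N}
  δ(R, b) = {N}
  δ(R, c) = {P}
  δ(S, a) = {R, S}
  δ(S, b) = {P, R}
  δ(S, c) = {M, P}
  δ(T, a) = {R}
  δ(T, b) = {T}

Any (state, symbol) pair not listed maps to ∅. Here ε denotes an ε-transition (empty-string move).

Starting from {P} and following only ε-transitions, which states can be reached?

{M, P}

Begin with {P}.
ε-move P → M; add M.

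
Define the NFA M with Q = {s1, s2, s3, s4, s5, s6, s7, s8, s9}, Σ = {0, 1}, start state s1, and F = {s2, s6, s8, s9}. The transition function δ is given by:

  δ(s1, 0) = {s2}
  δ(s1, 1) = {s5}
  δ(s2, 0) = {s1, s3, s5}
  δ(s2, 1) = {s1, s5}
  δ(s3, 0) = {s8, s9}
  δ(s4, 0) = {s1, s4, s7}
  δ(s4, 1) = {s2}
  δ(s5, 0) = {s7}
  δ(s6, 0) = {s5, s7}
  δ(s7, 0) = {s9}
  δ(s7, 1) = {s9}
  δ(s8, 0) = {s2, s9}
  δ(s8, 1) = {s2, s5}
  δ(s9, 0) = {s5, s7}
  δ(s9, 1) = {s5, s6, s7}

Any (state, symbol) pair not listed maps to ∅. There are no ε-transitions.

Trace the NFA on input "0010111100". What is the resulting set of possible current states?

Start in {s1}.
Read '0': s1→{s2}; now {s2}.
Read '0': s2→{s1, s3, s5}; now {s1, s3, s5}.
Read '1': s1→{s5}, s3→∅, s5→∅; now {s5}.
Read '0': s5→{s7}; now {s7}.
Read '1': s7→{s9}; now {s9}.
Read '1': s9→{s5, s6, s7}; now {s5, s6, s7}.
Read '1': s5→∅, s6→∅, s7→{s9}; now {s9}.
Read '1': s9→{s5, s6, s7}; now {s5, s6, s7}.
Read '0': s5→{s7}, s6→{s5, s7}, s7→{s9}; now {s5, s7, s9}.
Read '0': s5→{s7}, s7→{s9}, s9→{s5, s7}; now {s5, s7, s9}.

{s5, s7, s9}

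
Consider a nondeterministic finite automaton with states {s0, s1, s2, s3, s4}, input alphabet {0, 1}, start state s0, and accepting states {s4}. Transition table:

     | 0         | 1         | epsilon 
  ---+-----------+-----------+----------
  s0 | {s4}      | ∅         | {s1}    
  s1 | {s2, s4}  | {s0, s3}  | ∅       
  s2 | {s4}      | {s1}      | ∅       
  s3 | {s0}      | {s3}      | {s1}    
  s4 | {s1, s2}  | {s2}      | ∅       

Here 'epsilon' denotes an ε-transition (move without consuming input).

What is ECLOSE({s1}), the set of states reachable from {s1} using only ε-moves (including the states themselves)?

{s1}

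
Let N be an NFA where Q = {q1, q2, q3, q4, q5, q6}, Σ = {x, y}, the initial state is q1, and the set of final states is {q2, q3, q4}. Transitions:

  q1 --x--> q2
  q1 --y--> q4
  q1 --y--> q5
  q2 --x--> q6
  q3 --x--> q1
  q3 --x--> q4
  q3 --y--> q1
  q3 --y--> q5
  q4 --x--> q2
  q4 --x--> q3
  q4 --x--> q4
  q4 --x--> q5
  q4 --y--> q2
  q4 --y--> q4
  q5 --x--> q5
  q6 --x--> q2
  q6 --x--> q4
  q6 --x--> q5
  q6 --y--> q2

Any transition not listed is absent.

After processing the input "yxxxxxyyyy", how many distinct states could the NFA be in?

Start in {q1}.
Read 'y': {q1} → {q4, q5}.
Read 'x': {q4, q5} → {q2, q3, q4, q5}.
Read 'x': {q2, q3, q4, q5} → {q1, q2, q3, q4, q5, q6}.
Read 'x': {q1, q2, q3, q4, q5, q6} → {q1, q2, q3, q4, q5, q6}.
Read 'x': {q1, q2, q3, q4, q5, q6} → {q1, q2, q3, q4, q5, q6}.
Read 'x': {q1, q2, q3, q4, q5, q6} → {q1, q2, q3, q4, q5, q6}.
Read 'y': {q1, q2, q3, q4, q5, q6} → {q1, q2, q4, q5}.
Read 'y': {q1, q2, q4, q5} → {q2, q4, q5}.
Read 'y': {q2, q4, q5} → {q2, q4}.
Read 'y': {q2, q4} → {q2, q4}.
That set has 2 states.

2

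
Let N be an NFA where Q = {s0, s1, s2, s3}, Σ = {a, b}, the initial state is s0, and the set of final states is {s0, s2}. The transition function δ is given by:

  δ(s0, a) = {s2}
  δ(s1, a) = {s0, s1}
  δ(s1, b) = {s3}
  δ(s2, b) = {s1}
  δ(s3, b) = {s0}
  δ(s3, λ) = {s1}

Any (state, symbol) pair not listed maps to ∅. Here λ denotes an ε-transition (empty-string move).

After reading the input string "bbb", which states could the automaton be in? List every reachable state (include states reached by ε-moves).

∅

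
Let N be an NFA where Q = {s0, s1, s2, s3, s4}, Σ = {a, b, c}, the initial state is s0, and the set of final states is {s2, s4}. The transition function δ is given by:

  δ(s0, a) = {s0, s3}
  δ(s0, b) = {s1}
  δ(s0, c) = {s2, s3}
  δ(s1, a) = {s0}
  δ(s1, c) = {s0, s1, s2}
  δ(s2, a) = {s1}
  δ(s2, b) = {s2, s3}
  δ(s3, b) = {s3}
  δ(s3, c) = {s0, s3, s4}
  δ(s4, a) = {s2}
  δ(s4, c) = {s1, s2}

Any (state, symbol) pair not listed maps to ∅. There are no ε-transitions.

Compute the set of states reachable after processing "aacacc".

Start in {s0}.
Read 'a': s0→{s0, s3}; now {s0, s3}.
Read 'a': s0→{s0, s3}, s3→∅; now {s0, s3}.
Read 'c': s0→{s2, s3}, s3→{s0, s3, s4}; now {s0, s2, s3, s4}.
Read 'a': s0→{s0, s3}, s2→{s1}, s3→∅, s4→{s2}; now {s0, s1, s2, s3}.
Read 'c': s0→{s2, s3}, s1→{s0, s1, s2}, s2→∅, s3→{s0, s3, s4}; now {s0, s1, s2, s3, s4}.
Read 'c': s0→{s2, s3}, s1→{s0, s1, s2}, s2→∅, s3→{s0, s3, s4}, s4→{s1, s2}; now {s0, s1, s2, s3, s4}.

{s0, s1, s2, s3, s4}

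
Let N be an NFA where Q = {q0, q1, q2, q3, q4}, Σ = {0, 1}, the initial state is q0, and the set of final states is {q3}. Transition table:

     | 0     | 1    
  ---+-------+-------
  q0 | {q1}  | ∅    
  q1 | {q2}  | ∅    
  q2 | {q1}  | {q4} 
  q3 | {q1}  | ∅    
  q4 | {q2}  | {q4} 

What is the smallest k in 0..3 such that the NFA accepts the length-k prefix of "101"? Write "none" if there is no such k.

none

Start in {q0}.
Read '1': {q0} → ∅.
The set is empty and remains empty for the remaining 2 symbols.
No reachable set along the way intersects F.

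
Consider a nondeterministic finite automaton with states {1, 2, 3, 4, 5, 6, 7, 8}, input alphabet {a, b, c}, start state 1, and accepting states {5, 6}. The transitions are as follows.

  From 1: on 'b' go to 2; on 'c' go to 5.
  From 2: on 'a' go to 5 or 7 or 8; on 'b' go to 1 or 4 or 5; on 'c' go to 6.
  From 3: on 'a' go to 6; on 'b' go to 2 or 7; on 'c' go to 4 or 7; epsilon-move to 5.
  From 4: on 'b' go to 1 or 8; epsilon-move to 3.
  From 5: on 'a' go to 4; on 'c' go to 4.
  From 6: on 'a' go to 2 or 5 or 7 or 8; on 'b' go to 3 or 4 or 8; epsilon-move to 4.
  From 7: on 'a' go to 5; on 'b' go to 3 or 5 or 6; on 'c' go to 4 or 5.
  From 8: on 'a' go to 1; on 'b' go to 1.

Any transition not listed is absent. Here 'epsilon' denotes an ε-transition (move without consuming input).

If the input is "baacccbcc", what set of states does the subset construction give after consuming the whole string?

{3, 4, 5, 7}

Start in {1}.
Read 'b': {1} → {2}.
Read 'a': {2} → {5, 7, 8}.
Read 'a': {5, 7, 8} → {1, 3, 4, 5}.
Read 'c': {1, 3, 4, 5} → {3, 4, 5, 7}.
Read 'c': {3, 4, 5, 7} → {3, 4, 5, 7}.
Read 'c': {3, 4, 5, 7} → {3, 4, 5, 7}.
Read 'b': {3, 4, 5, 7} → {1, 2, 3, 4, 5, 6, 7, 8}.
Read 'c': {1, 2, 3, 4, 5, 6, 7, 8} → {3, 4, 5, 6, 7}.
Read 'c': {3, 4, 5, 6, 7} → {3, 4, 5, 7}.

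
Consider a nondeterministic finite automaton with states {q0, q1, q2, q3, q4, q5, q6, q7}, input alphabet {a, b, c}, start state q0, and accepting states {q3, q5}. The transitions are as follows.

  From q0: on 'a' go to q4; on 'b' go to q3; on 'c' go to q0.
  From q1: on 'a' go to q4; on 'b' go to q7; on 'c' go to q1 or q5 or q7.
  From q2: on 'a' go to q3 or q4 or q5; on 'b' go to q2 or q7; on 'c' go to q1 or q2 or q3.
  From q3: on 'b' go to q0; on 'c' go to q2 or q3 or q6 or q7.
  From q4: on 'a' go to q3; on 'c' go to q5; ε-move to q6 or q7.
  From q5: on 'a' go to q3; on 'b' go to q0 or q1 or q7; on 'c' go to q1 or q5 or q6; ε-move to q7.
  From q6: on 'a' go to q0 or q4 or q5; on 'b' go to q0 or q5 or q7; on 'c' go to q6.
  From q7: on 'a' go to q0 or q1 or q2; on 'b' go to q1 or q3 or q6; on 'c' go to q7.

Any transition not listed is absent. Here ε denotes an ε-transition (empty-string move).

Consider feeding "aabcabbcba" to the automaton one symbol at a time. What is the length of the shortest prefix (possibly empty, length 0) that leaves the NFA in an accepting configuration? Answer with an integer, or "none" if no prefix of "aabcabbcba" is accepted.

2

Start in {q0}.
Read 'a': q0→{q4}; union {q4}; ε-closure = {q4, q6, q7}.
Read 'a': q4→{q3}, q6→{q0, q4, q5}, q7→{q0, q1, q2}; union {q0, q1, q2, q3, q4, q5}; ε-closure = {q0, q1, q2, q3, q4, q5, q6, q7}.
None of the earlier sets intersect F, but {q0, q1, q2, q3, q4, q5, q6, q7} does.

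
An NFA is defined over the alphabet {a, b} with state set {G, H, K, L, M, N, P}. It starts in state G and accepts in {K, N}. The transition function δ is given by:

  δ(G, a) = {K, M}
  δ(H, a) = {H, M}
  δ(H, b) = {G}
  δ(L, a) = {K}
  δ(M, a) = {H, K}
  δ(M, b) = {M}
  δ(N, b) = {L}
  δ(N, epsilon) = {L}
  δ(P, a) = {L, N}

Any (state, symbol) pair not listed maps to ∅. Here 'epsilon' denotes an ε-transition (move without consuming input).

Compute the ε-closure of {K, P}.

{K, P}

Begin with {K, P}.
No ε-moves leave this set, so the closure equals the set itself.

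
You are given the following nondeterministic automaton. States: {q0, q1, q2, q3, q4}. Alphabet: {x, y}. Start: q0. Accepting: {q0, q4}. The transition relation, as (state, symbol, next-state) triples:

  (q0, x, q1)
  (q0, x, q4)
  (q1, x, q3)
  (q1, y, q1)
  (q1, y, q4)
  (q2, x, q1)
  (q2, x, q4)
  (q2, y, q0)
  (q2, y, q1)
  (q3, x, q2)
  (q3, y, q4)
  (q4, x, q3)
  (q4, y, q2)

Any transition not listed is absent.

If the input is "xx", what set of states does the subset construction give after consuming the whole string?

{q3}

Start in {q0}.
Read 'x': {q0} → {q1, q4}.
Read 'x': {q1, q4} → {q3}.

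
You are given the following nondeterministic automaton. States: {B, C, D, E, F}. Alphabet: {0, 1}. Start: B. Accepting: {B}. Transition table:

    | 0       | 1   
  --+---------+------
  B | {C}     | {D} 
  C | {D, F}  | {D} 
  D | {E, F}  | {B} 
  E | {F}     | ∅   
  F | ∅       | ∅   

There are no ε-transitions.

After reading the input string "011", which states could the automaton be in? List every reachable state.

Start in {B}.
Read '0': B→{C}; now {C}.
Read '1': C→{D}; now {D}.
Read '1': D→{B}; now {B}.

{B}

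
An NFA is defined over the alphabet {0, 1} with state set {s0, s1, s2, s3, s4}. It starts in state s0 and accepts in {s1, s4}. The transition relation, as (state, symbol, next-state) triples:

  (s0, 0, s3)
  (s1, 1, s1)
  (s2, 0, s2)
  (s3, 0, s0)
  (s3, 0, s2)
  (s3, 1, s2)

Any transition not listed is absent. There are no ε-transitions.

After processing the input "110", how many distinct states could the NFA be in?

0

Start in {s0}.
Read '1': {s0} → ∅.
The set is empty and remains empty for the remaining 2 symbols.
That set has 0 states.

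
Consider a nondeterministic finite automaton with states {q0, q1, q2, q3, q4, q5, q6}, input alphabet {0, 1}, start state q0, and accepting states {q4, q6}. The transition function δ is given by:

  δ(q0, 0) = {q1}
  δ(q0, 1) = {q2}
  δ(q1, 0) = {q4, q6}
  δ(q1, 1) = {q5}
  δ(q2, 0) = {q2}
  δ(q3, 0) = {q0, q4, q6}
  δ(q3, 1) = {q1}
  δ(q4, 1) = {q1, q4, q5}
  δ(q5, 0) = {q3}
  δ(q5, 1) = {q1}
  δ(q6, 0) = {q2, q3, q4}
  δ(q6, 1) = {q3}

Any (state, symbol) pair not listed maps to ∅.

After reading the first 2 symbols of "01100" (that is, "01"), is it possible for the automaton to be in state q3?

No

Start in {q0}.
Read '0': q0→{q1}; now {q1}.
Read '1': q1→{q5}; now {q5}.
State q3 is not in {q5}.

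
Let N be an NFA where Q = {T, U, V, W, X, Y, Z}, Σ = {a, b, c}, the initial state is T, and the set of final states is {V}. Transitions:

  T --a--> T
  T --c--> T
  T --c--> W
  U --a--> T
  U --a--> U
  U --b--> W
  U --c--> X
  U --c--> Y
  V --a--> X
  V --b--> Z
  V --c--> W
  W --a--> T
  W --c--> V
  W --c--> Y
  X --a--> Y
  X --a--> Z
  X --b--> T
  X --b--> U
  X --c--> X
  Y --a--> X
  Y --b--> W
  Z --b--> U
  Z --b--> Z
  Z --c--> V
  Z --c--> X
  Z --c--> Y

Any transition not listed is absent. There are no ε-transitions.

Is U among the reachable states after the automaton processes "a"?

No

Start in {T}.
Read 'a': {T} → {T}.
State U is not in {T}.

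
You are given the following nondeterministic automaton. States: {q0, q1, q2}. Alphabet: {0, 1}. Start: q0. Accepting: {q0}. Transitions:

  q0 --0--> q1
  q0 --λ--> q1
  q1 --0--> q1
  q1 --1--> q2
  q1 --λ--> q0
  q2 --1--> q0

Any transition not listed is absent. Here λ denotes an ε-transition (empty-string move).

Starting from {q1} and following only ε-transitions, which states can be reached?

Begin with {q1}.
ε-move q1 → q0; add q0.

{q0, q1}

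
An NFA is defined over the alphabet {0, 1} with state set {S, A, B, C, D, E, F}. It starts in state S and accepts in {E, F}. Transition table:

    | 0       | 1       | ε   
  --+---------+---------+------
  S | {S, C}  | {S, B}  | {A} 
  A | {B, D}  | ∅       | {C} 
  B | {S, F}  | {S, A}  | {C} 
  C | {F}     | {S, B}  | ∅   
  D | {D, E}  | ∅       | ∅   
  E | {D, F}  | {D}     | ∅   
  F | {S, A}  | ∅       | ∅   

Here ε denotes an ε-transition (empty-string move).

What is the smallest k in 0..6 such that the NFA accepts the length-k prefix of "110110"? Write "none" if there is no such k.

3

Start: ε-closure({S}) = {S, A, C}.
Read '1': S→{S, B}, A→∅, C→{S, B}; union {S, B}; ε-closure = {S, A, B, C}.
Read '1': S→{S, B}, A→∅, B→{S, A}, C→{S, B}; union {S, A, B}; ε-closure = {S, A, B, C}.
Read '0': S→{S, C}, A→{B, D}, B→{S, F}, C→{F}; union {S, B, C, D, F}; ε-closure = {S, A, B, C, D, F}.
None of the earlier sets intersect F, but {S, A, B, C, D, F} does.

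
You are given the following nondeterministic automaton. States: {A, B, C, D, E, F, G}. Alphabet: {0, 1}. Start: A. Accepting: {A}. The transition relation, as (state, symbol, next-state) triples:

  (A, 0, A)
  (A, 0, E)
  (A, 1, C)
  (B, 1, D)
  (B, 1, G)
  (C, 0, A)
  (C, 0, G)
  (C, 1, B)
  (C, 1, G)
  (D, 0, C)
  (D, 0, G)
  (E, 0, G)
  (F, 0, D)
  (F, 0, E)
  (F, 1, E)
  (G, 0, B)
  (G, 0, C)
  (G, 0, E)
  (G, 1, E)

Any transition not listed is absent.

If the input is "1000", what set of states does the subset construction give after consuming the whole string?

{A, E, G}

Start in {A}.
Read '1': A→{C}; now {C}.
Read '0': C→{A, G}; now {A, G}.
Read '0': A→{A, E}, G→{B, C, E}; now {A, B, C, E}.
Read '0': A→{A, E}, B→∅, C→{A, G}, E→{G}; now {A, E, G}.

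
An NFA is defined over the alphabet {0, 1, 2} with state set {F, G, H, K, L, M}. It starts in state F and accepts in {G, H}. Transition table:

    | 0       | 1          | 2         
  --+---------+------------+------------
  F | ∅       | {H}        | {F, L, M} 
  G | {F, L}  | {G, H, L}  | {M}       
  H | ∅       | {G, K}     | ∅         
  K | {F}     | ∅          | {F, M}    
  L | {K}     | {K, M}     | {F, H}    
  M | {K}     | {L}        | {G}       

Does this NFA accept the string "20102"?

Start in {F}.
Read '2': {F} → {F, L, M}.
Read '0': {F, L, M} → {K}.
Read '1': {K} → ∅.
The set is empty and remains empty for the remaining 2 symbols.
The final set ∅ contains no accepting state.

No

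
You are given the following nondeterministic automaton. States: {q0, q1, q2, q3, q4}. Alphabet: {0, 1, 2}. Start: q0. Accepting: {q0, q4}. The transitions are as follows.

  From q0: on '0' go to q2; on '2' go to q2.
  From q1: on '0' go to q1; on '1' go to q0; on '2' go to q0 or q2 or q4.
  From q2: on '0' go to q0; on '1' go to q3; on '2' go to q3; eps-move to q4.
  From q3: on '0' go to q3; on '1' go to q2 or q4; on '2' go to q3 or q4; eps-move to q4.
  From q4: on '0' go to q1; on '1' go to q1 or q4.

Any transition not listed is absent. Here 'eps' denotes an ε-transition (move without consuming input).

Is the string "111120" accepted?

No

Start in {q0}.
Read '1': q0→∅; now ∅.
The set is empty and remains empty for the remaining 5 symbols.
The final set ∅ contains no accepting state.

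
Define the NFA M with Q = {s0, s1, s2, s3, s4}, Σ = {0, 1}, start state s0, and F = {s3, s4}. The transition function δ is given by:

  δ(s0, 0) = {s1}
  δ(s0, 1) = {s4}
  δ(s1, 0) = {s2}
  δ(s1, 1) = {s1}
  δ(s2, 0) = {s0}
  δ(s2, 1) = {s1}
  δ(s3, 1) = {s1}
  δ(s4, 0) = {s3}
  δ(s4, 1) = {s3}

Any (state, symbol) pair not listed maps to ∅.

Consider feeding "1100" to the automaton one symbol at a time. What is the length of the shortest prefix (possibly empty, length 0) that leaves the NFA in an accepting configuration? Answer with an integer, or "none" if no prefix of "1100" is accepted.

1

Start in {s0}.
Read '1': {s0} → {s4}.
None of the earlier sets intersect F, but {s4} does.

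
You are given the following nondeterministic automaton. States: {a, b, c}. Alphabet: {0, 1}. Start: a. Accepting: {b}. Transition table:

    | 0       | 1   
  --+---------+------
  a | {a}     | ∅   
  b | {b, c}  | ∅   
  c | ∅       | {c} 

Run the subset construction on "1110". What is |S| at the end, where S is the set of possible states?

0

Start in {a}.
Read '1': {a} → ∅.
The set is empty and remains empty for the remaining 3 symbols.
That set has 0 states.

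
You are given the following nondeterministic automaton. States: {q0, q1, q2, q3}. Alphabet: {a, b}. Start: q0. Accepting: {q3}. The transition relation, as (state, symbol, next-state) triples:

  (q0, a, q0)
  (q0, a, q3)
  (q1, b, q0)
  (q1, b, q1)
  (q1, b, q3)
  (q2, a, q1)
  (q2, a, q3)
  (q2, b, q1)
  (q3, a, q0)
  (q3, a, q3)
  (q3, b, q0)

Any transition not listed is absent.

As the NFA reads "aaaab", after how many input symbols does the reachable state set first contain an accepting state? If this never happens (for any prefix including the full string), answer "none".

1

Start in {q0}.
Read 'a': q0→{q0, q3}; now {q0, q3}.
None of the earlier sets intersect F, but {q0, q3} does.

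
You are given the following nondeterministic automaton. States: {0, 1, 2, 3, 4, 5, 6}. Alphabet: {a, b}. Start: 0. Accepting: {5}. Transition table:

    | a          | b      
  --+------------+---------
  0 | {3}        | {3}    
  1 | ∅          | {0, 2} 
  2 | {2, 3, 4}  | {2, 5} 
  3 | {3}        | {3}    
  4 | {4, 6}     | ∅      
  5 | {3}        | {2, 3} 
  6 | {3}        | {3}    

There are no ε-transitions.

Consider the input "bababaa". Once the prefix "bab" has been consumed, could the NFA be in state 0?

No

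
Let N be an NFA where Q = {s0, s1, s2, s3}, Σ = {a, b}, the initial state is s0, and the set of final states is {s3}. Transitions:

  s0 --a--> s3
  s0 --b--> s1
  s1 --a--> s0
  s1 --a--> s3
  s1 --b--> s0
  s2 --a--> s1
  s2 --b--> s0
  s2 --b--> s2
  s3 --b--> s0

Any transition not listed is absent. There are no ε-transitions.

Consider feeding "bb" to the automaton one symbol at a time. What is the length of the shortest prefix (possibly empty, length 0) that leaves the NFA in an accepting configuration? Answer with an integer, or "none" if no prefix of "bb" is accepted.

none

Start in {s0}.
Read 'b': s0→{s1}; now {s1}.
Read 'b': s1→{s0}; now {s0}.
No reachable set along the way intersects F.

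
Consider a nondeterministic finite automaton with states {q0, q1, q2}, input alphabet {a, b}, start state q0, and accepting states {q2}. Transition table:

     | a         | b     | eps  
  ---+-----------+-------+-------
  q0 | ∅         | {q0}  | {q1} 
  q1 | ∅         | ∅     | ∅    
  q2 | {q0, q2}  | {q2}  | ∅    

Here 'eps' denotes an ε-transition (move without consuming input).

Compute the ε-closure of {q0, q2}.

{q0, q1, q2}

Begin with {q0, q2}.
ε-move q0 → q1; add q1.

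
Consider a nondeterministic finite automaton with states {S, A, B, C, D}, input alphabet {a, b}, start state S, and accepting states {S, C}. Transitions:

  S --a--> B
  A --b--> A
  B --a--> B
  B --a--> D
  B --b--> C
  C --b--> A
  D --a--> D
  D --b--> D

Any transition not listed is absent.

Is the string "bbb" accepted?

Start in {S}.
Read 'b': S→∅; now ∅.
The set is empty and remains empty for the remaining 2 symbols.
The final set ∅ contains no accepting state.

No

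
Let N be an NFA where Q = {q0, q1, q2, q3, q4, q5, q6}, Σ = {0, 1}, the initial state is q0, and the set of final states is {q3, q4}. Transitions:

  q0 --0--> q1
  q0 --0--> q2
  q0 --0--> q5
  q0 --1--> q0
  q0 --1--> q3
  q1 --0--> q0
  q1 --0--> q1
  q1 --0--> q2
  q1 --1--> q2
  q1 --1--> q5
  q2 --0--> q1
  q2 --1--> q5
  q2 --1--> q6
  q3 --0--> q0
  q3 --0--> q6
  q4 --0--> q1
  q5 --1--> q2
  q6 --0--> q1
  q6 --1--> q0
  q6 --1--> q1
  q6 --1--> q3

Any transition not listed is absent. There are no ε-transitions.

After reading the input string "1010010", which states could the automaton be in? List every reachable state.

{q0, q1, q2, q5, q6}

Start in {q0}.
Read '1': {q0} → {q0, q3}.
Read '0': {q0, q3} → {q0, q1, q2, q5, q6}.
Read '1': {q0, q1, q2, q5, q6} → {q0, q1, q2, q3, q5, q6}.
Read '0': {q0, q1, q2, q3, q5, q6} → {q0, q1, q2, q5, q6}.
Read '0': {q0, q1, q2, q5, q6} → {q0, q1, q2, q5}.
Read '1': {q0, q1, q2, q5} → {q0, q2, q3, q5, q6}.
Read '0': {q0, q2, q3, q5, q6} → {q0, q1, q2, q5, q6}.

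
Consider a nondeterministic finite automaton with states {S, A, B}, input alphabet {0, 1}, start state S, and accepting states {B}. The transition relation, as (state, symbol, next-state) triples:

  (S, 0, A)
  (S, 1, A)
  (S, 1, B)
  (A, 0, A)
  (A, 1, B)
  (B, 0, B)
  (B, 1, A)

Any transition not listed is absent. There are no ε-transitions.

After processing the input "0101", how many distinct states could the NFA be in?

1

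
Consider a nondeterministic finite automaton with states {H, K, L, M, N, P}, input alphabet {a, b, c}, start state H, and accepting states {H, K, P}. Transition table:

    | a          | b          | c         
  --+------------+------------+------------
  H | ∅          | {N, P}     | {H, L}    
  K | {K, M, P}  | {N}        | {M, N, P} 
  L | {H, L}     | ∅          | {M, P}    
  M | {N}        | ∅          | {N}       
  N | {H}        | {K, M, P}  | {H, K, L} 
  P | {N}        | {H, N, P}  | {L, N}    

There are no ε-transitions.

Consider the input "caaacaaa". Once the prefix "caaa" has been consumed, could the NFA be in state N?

No

Start in {H}.
Read 'c': H→{H, L}; now {H, L}.
Read 'a': H→∅, L→{H, L}; now {H, L}.
Read 'a': H→∅, L→{H, L}; now {H, L}.
Read 'a': H→∅, L→{H, L}; now {H, L}.
State N is not in {H, L}.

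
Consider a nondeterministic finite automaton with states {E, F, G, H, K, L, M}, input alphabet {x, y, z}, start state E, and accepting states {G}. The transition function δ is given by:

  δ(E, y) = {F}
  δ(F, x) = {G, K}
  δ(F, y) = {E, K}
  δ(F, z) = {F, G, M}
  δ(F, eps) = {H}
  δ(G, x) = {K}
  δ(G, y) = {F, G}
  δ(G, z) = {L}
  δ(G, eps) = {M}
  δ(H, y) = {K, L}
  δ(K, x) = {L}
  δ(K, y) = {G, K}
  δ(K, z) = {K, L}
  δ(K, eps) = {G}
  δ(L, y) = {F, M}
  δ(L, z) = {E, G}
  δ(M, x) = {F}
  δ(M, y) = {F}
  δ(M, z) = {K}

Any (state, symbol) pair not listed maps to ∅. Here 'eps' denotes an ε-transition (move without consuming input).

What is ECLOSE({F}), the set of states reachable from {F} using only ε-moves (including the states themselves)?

{F, H}

Begin with {F}.
ε-move F → H; add H.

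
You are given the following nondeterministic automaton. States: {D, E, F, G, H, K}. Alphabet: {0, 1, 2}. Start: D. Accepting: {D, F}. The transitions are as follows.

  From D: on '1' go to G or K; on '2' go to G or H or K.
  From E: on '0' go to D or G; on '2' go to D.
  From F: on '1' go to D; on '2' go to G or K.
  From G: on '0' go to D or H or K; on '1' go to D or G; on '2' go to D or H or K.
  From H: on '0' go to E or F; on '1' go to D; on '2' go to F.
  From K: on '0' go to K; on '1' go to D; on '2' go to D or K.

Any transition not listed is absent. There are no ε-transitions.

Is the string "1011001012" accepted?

No

Start in {D}.
Read '1': {D} → {G, K}.
Read '0': {G, K} → {D, H, K}.
Read '1': {D, H, K} → {D, G, K}.
Read '1': {D, G, K} → {D, G, K}.
Read '0': {D, G, K} → {D, H, K}.
Read '0': {D, H, K} → {E, F, K}.
Read '1': {E, F, K} → {D}.
Read '0': {D} → ∅.
The set is empty and remains empty for the remaining 2 symbols.
The final set ∅ contains no accepting state.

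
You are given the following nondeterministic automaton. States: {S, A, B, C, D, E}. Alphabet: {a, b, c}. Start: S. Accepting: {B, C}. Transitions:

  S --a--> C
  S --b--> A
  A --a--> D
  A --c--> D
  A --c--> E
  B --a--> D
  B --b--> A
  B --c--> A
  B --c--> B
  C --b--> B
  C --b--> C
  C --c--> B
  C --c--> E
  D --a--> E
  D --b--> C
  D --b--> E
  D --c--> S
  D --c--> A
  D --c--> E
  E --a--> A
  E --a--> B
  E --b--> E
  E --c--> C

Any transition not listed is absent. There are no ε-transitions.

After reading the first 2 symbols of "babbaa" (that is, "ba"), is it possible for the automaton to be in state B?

Start in {S}.
Read 'b': {S} → {A}.
Read 'a': {A} → {D}.
State B is not in {D}.

No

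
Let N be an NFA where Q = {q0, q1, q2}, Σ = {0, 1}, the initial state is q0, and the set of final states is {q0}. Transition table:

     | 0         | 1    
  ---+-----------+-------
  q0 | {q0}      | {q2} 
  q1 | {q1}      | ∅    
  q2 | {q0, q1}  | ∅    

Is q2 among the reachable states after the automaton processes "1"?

Yes

Start in {q0}.
Read '1': q0→{q2}; now {q2}.
State q2 is in {q2}.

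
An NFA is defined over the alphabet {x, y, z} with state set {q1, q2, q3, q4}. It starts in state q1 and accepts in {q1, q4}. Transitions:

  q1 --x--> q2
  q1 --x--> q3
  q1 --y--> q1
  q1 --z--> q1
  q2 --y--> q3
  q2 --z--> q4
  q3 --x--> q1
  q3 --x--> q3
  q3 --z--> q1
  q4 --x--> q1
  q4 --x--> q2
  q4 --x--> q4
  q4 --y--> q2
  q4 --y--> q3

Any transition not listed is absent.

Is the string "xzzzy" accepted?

Yes

Start in {q1}.
Read 'x': q1→{q2, q3}; now {q2, q3}.
Read 'z': q2→{q4}, q3→{q1}; now {q1, q4}.
Read 'z': q1→{q1}, q4→∅; now {q1}.
Read 'z': q1→{q1}; now {q1}.
Read 'y': q1→{q1}; now {q1}.
The final set {q1} contains the accepting state q1.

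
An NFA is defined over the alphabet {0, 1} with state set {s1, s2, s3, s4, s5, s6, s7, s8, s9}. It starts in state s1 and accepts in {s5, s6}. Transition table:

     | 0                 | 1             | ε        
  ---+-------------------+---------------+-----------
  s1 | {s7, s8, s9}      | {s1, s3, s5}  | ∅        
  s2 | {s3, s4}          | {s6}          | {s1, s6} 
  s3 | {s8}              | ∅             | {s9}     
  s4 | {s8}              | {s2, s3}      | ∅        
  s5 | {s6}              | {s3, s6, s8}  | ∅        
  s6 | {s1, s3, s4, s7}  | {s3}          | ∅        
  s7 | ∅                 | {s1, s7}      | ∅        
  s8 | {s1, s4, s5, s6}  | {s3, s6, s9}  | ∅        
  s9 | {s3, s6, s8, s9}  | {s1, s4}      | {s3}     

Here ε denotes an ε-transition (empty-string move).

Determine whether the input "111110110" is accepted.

Yes

Start in {s1}.
Read '1': s1→{s1, s3, s5}; union {s1, s3, s5}; ε-closure = {s1, s3, s5, s9}.
Read '1': s1→{s1, s3, s5}, s3→∅, s5→{s3, s6, s8}, s9→{s1, s4}; union {s1, s3, s4, s5, s6, s8}; ε-closure = {s1, s3, s4, s5, s6, s8, s9}.
Read '1': s1→{s1, s3, s5}, s3→∅, s4→{s2, s3}, s5→{s3, s6, s8}, s6→{s3}, s8→{s3, s6, s9}, s9→{s1, s4}; now {s1, s2, s3, s4, s5, s6, s8, s9}.
Read '1': s1→{s1, s3, s5}, s2→{s6}, s3→∅, s4→{s2, s3}, s5→{s3, s6, s8}, s6→{s3}, s8→{s3, s6, s9}, s9→{s1, s4}; now {s1, s2, s3, s4, s5, s6, s8, s9}.
Read '1': s1→{s1, s3, s5}, s2→{s6}, s3→∅, s4→{s2, s3}, s5→{s3, s6, s8}, s6→{s3}, s8→{s3, s6, s9}, s9→{s1, s4}; now {s1, s2, s3, s4, s5, s6, s8, s9}.
Read '0': s1→{s7, s8, s9}, s2→{s3, s4}, s3→{s8}, s4→{s8}, s5→{s6}, s6→{s1, s3, s4, s7}, s8→{s1, s4, s5, s6}, s9→{s3, s6, s8, s9}; now {s1, s3, s4, s5, s6, s7, s8, s9}.
Read '1': s1→{s1, s3, s5}, s3→∅, s4→{s2, s3}, s5→{s3, s6, s8}, s6→{s3}, s7→{s1, s7}, s8→{s3, s6, s9}, s9→{s1, s4}; now {s1, s2, s3, s4, s5, s6, s7, s8, s9}.
Read '1': s1→{s1, s3, s5}, s2→{s6}, s3→∅, s4→{s2, s3}, s5→{s3, s6, s8}, s6→{s3}, s7→{s1, s7}, s8→{s3, s6, s9}, s9→{s1, s4}; now {s1, s2, s3, s4, s5, s6, s7, s8, s9}.
Read '0': s1→{s7, s8, s9}, s2→{s3, s4}, s3→{s8}, s4→{s8}, s5→{s6}, s6→{s1, s3, s4, s7}, s7→∅, s8→{s1, s4, s5, s6}, s9→{s3, s6, s8, s9}; now {s1, s3, s4, s5, s6, s7, s8, s9}.
The final set {s1, s3, s4, s5, s6, s7, s8, s9} contains the accepting states s5, s6.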